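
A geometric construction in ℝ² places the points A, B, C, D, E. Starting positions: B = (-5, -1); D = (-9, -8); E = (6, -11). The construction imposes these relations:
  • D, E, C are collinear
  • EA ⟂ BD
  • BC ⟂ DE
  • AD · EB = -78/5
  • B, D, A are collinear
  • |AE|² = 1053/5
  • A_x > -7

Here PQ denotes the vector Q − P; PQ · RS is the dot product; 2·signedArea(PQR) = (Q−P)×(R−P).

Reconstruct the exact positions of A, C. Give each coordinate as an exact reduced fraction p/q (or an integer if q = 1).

1. A_x = -33/5  [B, D, A are collinear ∩ EA ⟂ BD]
2. A_y = -19/5  [B, D, A are collinear ∩ EA ⟂ BD]
   → A = (-33/5, -19/5)
3. C_x = -13/2  [D, E, C are collinear ∩ BC ⟂ DE]
4. C_y = -17/2  [D, E, C are collinear ∩ BC ⟂ DE]
   → C = (-13/2, -17/2)

A = (-33/5, -19/5)
C = (-13/2, -17/2)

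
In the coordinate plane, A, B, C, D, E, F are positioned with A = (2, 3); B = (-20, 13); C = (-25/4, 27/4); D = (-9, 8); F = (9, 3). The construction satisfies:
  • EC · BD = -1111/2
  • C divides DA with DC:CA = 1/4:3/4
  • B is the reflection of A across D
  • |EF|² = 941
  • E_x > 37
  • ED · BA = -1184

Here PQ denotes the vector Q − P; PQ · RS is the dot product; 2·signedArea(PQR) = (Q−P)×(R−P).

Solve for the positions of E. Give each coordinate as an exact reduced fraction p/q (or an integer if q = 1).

1. E_x = 38  [line -11·x + 5·y + 453 = 0 ∩ |EF|² = 941]
2. E_y = -7  [line -11·x + 5·y + 453 = 0 ∩ |EF|² = 941]
   → E = (38, -7)

E = (38, -7)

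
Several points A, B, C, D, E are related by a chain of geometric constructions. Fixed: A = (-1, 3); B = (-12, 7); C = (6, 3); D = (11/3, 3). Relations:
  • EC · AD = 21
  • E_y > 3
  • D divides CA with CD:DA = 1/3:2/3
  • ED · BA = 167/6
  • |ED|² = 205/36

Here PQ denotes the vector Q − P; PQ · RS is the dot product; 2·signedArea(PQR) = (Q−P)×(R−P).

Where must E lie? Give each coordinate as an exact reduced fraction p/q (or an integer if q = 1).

1. E_x = 3/2  [ED · BA = 167/6 ∩ EC · AD = 21]
2. E_y = 4  [ED · BA = 167/6 ∩ EC · AD = 21]
   → E = (3/2, 4)

E = (3/2, 4)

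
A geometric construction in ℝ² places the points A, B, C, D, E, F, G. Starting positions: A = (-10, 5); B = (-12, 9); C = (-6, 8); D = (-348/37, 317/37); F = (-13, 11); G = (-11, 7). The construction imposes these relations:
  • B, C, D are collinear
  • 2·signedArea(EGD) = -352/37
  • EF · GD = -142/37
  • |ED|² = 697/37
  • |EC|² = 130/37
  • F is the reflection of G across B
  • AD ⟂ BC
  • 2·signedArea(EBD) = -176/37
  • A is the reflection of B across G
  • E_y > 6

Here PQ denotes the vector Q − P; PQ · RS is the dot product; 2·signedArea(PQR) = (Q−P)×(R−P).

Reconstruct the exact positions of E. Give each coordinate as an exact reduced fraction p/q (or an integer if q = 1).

1. E_x = -215/37  [EF · GD = -142/37 ∩ 2·signedArea(EBD) = -176/37]
2. E_y = 227/37  [EF · GD = -142/37 ∩ 2·signedArea(EBD) = -176/37]
   → E = (-215/37, 227/37)

E = (-215/37, 227/37)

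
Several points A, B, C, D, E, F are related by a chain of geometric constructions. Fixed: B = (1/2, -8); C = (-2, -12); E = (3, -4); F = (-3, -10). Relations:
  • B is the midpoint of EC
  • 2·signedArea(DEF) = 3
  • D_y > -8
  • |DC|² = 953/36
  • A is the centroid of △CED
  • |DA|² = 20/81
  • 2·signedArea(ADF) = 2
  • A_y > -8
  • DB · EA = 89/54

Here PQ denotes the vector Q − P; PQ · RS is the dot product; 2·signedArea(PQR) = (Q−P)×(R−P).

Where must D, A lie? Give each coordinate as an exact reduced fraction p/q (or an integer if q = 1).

A = (7/18, -70/9)
D = (1/6, -22/3)

1. D_x = 1/6  [line 6·x + -6·y + -45 = 0 ∩ |DC|² = 953/36]
2. D_y = -22/3  [line 6·x + -6·y + -45 = 0 ∩ |DC|² = 953/36]
   → D = (1/6, -22/3)
3. A_x = 7/18  [A is the centroid of △CED]
4. A_y = -70/9  [A is the centroid of △CED]
   → A = (7/18, -70/9)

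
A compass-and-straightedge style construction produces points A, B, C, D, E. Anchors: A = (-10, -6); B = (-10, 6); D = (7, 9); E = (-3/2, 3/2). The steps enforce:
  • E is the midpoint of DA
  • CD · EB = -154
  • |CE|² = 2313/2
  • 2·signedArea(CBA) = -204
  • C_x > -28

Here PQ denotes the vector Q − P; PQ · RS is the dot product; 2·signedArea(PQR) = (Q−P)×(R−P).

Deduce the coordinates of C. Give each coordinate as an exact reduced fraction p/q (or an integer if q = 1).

1. C_x = -27  [2·signedArea(CBA) = -204 ∩ CD · EB = -154]
2. C_y = -21  [2·signedArea(CBA) = -204 ∩ CD · EB = -154]
   → C = (-27, -21)

C = (-27, -21)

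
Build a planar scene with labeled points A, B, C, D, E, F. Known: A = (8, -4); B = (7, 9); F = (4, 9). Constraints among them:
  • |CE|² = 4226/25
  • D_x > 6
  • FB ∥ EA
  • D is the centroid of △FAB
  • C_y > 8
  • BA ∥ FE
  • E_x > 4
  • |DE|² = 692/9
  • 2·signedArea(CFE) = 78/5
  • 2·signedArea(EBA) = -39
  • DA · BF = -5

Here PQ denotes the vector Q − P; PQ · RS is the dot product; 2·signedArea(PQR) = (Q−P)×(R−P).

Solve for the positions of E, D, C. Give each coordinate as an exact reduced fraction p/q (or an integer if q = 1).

C = (26/5, 9)
D = (19/3, 14/3)
E = (5, -4)

1. E_x = 5  [FB ∥ EA ∩ BA ∥ FE]
2. E_y = -4  [FB ∥ EA ∩ BA ∥ FE]
   → E = (5, -4)
3. D_x = 19/3  [D is the centroid of △FAB]
4. D_y = 14/3  [D is the centroid of △FAB]
   → D = (19/3, 14/3)
5. C_x = 26/5  [line 13·x + 1·y + -383/5 = 0 ∩ |CE|² = 4226/25]
6. C_y = 9  [line 13·x + 1·y + -383/5 = 0 ∩ |CE|² = 4226/25]
   → C = (26/5, 9)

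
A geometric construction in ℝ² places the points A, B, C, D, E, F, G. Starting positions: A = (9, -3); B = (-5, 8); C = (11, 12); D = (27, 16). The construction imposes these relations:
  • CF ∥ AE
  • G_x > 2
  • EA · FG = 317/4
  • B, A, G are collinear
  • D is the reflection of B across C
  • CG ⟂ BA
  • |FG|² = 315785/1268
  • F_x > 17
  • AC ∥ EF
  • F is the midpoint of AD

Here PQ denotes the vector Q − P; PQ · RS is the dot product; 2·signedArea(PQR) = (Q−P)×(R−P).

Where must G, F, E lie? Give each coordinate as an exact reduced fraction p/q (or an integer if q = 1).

E = (16, -17/2)
F = (18, 13/2)
G = (935/317, 556/317)

1. G_x = 935/317  [B, A, G are collinear ∩ CG ⟂ BA]
2. G_y = 556/317  [B, A, G are collinear ∩ CG ⟂ BA]
   → G = (935/317, 556/317)
3. F_x = 18  [F is the midpoint of AD]
4. F_y = 13/2  [F is the midpoint of AD]
   → F = (18, 13/2)
5. E_x = 16  [AC ∥ EF ∩ CF ∥ AE]
6. E_y = -17/2  [AC ∥ EF ∩ CF ∥ AE]
   → E = (16, -17/2)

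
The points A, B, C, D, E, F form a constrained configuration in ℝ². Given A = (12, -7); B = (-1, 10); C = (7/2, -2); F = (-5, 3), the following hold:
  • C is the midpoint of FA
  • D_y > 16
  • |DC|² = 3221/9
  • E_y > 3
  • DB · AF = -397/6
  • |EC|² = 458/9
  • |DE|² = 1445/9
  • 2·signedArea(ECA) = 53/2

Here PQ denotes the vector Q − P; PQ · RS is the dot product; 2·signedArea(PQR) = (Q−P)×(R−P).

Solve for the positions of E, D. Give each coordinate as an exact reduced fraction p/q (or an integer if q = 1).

D = (-7/6, 49/3)
E = (-5/6, 11/3)

1. E_x = -5/6  [line 5·x + 17/2·y + -27 = 0 ∩ |EC|² = 458/9]
2. E_y = 11/3  [line 5·x + 17/2·y + -27 = 0 ∩ |EC|² = 458/9]
   → E = (-5/6, 11/3)
3. D_x = -7/6  [line 17·x + -10·y + 1099/6 = 0 ∩ |DC|² = 3221/9]
4. D_y = 49/3  [line 17·x + -10·y + 1099/6 = 0 ∩ |DC|² = 3221/9]
   → D = (-7/6, 49/3)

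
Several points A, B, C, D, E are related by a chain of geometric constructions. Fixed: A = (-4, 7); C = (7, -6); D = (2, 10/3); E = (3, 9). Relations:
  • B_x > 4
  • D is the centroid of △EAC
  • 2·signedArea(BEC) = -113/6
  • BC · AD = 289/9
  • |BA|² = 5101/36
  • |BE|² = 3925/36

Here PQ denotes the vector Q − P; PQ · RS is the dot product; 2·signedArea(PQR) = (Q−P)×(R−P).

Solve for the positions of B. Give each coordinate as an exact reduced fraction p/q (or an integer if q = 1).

1. B_x = 9/2  [2·signedArea(BEC) = -113/6 ∩ BC · AD = 289/9]
2. B_y = -4/3  [2·signedArea(BEC) = -113/6 ∩ BC · AD = 289/9]
   → B = (9/2, -4/3)

B = (9/2, -4/3)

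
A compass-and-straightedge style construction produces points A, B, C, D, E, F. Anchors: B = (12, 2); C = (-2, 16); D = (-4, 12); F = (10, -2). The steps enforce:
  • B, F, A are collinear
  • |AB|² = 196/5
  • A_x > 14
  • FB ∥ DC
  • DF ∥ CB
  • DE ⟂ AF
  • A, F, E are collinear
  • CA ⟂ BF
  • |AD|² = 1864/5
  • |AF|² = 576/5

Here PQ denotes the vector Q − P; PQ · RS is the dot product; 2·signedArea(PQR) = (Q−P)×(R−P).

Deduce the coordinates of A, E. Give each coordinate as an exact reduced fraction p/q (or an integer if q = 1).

A = (74/5, 38/5)
E = (64/5, 18/5)

1. A_x = 74/5  [B, F, A are collinear ∩ CA ⟂ BF]
2. A_y = 38/5  [B, F, A are collinear ∩ CA ⟂ BF]
   → A = (74/5, 38/5)
3. E_x = 64/5  [A, F, E are collinear ∩ DE ⟂ AF]
4. E_y = 18/5  [A, F, E are collinear ∩ DE ⟂ AF]
   → E = (64/5, 18/5)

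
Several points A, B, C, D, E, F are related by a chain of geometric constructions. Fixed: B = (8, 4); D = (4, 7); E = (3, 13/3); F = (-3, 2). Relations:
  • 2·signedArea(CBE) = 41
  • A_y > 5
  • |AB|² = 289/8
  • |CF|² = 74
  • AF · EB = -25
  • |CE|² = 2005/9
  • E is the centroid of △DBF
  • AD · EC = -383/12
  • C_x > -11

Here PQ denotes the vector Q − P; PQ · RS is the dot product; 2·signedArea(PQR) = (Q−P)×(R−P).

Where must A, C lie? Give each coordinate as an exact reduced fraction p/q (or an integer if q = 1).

1. A_x = 9/4  [line -5·x + 1/3·y + 28/3 = 0 ∩ |AB|² = 289/8]
2. A_y = 23/4  [line -5·x + 1/3·y + 28/3 = 0 ∩ |AB|² = 289/8]
   → A = (9/4, 23/4)
3. C_x = -10  [AD · EC = -383/12 ∩ 2·signedArea(CBE) = 41]
4. C_y = -3  [AD · EC = -383/12 ∩ 2·signedArea(CBE) = 41]
   → C = (-10, -3)

A = (9/4, 23/4)
C = (-10, -3)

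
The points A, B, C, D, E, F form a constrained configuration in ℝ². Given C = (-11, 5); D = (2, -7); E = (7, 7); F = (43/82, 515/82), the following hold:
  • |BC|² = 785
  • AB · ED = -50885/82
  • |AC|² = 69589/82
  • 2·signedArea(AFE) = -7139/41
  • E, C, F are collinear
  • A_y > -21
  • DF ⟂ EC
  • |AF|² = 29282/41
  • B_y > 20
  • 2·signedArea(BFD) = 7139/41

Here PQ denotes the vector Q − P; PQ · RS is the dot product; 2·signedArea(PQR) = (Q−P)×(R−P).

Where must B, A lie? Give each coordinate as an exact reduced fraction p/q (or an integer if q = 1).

A = (285/82, -1663/82)
B = (12, 21)

1. B_x = 12  [line 1089/82·x + 121/82·y + -15609/82 = 0 ∩ |BC|² = 785]
2. B_y = 21  [line 1089/82·x + 121/82·y + -15609/82 = 0 ∩ |BC|² = 785]
   → B = (12, 21)
3. A_x = 285/82  [AB · ED = -50885/82 ∩ 2·signedArea(AFE) = -7139/41]
4. A_y = -1663/82  [AB · ED = -50885/82 ∩ 2·signedArea(AFE) = -7139/41]
   → A = (285/82, -1663/82)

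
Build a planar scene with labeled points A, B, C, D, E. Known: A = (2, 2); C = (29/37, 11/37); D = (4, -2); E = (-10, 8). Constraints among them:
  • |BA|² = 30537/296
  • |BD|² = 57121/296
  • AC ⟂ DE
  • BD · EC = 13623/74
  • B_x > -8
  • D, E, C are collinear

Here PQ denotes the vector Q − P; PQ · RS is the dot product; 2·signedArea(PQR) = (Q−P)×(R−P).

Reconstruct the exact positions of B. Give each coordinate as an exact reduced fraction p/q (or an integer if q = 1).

1. B_x = -1081/148  [line -399/37·x + 285/37·y + -9291/74 = 0 ∩ |BD|² = 57121/296]
2. B_y = 899/148  [line -399/37·x + 285/37·y + -9291/74 = 0 ∩ |BD|² = 57121/296]
   → B = (-1081/148, 899/148)

B = (-1081/148, 899/148)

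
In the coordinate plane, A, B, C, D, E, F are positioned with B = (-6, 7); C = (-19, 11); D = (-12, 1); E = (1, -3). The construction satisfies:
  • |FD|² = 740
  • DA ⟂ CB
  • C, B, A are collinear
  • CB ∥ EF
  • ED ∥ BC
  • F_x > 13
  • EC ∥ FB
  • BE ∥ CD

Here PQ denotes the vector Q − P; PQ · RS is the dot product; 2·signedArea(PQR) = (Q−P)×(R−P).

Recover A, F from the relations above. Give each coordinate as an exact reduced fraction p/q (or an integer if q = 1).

1. A_x = -1812/185  [C, B, A are collinear ∩ DA ⟂ CB]
2. A_y = 1511/185  [C, B, A are collinear ∩ DA ⟂ CB]
   → A = (-1812/185, 1511/185)
3. F_x = 14  [EC ∥ FB ∩ CB ∥ EF]
4. F_y = -7  [EC ∥ FB ∩ CB ∥ EF]
   → F = (14, -7)

A = (-1812/185, 1511/185)
F = (14, -7)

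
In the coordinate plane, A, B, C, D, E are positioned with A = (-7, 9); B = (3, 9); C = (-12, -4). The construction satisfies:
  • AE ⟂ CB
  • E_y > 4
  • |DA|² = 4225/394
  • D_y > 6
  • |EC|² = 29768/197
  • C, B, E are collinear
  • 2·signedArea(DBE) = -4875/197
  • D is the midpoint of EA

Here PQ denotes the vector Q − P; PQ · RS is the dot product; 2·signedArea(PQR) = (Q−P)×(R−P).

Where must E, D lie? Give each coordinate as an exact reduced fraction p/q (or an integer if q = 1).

D = (-1913/394, 2571/394)
E = (-534/197, 798/197)

1. E_x = -534/197  [C, B, E are collinear ∩ AE ⟂ CB]
2. E_y = 798/197  [C, B, E are collinear ∩ AE ⟂ CB]
   → E = (-534/197, 798/197)
3. D_x = -1913/394  [D is the midpoint of EA]
4. D_y = 2571/394  [D is the midpoint of EA]
   → D = (-1913/394, 2571/394)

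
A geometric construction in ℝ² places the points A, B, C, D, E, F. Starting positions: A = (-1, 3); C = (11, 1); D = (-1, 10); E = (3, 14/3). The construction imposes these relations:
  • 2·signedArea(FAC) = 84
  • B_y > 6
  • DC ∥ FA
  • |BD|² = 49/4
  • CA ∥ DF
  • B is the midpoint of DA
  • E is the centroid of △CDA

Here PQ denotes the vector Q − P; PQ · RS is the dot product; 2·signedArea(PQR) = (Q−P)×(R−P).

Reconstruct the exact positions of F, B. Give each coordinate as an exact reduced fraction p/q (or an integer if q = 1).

B = (-1, 13/2)
F = (-13, 12)

1. F_x = -13  [DC ∥ FA ∩ CA ∥ DF]
2. F_y = 12  [DC ∥ FA ∩ CA ∥ DF]
   → F = (-13, 12)
3. B_x = -1  [B is the midpoint of DA]
4. B_y = 13/2  [B is the midpoint of DA]
   → B = (-1, 13/2)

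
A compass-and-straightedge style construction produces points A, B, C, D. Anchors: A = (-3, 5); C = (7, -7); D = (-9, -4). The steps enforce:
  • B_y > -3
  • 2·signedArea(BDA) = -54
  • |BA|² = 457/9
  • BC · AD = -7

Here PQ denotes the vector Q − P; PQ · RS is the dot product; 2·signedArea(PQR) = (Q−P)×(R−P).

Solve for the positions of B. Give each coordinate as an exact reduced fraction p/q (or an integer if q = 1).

1. B_x = -5/3  [2·signedArea(BDA) = -54 ∩ BC · AD = -7]
2. B_y = -2  [2·signedArea(BDA) = -54 ∩ BC · AD = -7]
   → B = (-5/3, -2)

B = (-5/3, -2)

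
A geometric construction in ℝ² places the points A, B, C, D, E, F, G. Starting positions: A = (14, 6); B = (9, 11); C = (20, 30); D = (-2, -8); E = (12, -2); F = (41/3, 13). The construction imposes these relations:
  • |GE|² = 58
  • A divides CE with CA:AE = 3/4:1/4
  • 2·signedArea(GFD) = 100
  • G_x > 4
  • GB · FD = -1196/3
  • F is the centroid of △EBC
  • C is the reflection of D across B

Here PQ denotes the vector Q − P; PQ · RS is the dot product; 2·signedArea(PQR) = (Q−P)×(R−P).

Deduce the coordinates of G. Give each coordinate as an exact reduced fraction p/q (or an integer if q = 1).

G = (5, -5)

1. G_x = 5  [2·signedArea(GFD) = 100 ∩ GB · FD = -1196/3]
2. G_y = -5  [2·signedArea(GFD) = 100 ∩ GB · FD = -1196/3]
   → G = (5, -5)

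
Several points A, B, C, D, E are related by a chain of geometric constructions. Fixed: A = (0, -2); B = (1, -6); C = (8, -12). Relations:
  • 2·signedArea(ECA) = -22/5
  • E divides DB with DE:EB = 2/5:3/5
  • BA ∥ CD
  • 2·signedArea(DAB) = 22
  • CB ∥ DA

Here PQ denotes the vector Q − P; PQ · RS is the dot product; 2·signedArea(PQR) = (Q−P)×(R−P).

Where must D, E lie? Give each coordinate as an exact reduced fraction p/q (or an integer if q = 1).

1. D_x = 7  [CB ∥ DA ∩ BA ∥ CD]
2. D_y = -8  [CB ∥ DA ∩ BA ∥ CD]
   → D = (7, -8)
3. E_x = 23/5  [E divides DB with DE:EB = 2/5:3/5]
4. E_y = -36/5  [E divides DB with DE:EB = 2/5:3/5]
   → E = (23/5, -36/5)

D = (7, -8)
E = (23/5, -36/5)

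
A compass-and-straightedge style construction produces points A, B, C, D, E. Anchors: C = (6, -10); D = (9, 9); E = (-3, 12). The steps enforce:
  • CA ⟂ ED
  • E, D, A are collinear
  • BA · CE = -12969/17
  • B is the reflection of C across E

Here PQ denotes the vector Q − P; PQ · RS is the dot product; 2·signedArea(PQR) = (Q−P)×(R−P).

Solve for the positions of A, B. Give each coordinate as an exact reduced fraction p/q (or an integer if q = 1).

1. A_x = 181/17  [E, D, A are collinear ∩ CA ⟂ ED]
2. A_y = 146/17  [E, D, A are collinear ∩ CA ⟂ ED]
   → A = (181/17, 146/17)
3. B_x = -12  [B is the reflection of C across E]
4. B_y = 34  [B is the reflection of C across E]
   → B = (-12, 34)

A = (181/17, 146/17)
B = (-12, 34)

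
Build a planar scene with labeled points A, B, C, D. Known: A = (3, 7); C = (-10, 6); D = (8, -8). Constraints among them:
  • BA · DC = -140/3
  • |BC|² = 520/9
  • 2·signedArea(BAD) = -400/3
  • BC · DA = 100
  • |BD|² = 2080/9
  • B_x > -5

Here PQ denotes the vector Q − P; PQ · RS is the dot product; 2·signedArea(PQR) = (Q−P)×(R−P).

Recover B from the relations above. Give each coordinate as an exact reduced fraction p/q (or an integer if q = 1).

1. B_x = -4  [BA · DC = -140/3 ∩ BC · DA = 100]
2. B_y = 4/3  [BA · DC = -140/3 ∩ BC · DA = 100]
   → B = (-4, 4/3)

B = (-4, 4/3)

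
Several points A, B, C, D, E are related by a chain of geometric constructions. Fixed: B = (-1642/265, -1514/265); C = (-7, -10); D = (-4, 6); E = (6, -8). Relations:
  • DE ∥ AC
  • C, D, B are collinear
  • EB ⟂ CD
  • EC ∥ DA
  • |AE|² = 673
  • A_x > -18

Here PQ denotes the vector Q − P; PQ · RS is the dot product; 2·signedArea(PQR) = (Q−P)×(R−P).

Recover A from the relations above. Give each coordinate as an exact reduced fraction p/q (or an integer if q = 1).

A = (-17, 4)

1. A_x = -17  [DE ∥ AC ∩ EC ∥ DA]
2. A_y = 4  [DE ∥ AC ∩ EC ∥ DA]
   → A = (-17, 4)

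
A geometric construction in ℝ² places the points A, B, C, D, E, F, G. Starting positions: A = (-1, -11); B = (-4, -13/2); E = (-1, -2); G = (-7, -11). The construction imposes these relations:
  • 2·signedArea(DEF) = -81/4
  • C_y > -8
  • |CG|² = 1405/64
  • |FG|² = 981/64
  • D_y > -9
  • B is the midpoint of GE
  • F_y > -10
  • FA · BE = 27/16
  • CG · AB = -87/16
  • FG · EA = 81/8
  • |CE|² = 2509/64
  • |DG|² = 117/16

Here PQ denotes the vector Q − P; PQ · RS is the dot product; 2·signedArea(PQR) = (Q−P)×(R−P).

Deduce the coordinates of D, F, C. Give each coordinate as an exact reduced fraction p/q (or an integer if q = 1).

1. F_x = -13/4  [FG · EA = 81/8 ∩ FA · BE = 27/16]
2. F_y = -79/8  [FG · EA = 81/8 ∩ FA · BE = 27/16]
   → F = (-13/4, -79/8)
3. C_x = -15/4  [line 3·x + -9/2·y + -369/16 = 0 ∩ |CG|² = 1405/64]
4. C_y = -61/8  [line 3·x + -9/2·y + -369/16 = 0 ∩ |CG|² = 1405/64]
   → C = (-15/4, -61/8)
5. D_x = -11/2  [line 63/8·x + -9/4·y + 189/8 = 0 ∩ |DG|² = 117/16]
6. D_y = -35/4  [line 63/8·x + -9/4·y + 189/8 = 0 ∩ |DG|² = 117/16]
   → D = (-11/2, -35/4)

C = (-15/4, -61/8)
D = (-11/2, -35/4)
F = (-13/4, -79/8)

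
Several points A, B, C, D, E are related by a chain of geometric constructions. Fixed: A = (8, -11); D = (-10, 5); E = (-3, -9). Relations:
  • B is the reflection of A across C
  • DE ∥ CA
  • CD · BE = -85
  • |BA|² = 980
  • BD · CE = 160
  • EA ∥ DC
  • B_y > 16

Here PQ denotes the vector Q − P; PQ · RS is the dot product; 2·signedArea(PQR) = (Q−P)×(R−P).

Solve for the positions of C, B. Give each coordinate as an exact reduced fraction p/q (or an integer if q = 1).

B = (-6, 17)
C = (1, 3)

1. C_x = 1  [DE ∥ CA ∩ EA ∥ DC]
2. C_y = 3  [DE ∥ CA ∩ EA ∥ DC]
   → C = (1, 3)
3. B_x = -6  [B is the reflection of A across C]
4. B_y = 17  [B is the reflection of A across C]
   → B = (-6, 17)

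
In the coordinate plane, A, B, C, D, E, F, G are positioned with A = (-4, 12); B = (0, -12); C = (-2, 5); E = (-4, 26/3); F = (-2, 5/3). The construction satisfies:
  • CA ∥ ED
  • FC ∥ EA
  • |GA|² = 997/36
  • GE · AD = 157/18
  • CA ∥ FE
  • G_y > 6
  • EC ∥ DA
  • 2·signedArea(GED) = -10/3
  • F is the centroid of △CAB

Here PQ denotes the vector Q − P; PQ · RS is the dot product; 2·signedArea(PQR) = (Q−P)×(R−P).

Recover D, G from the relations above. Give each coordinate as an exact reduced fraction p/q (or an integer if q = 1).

1. D_x = -6  [EC ∥ DA ∩ CA ∥ ED]
2. D_y = 47/3  [EC ∥ DA ∩ CA ∥ ED]
   → D = (-6, 47/3)
3. G_x = -3  [2·signedArea(GED) = -10/3 ∩ GE · AD = 157/18]
4. G_y = 41/6  [2·signedArea(GED) = -10/3 ∩ GE · AD = 157/18]
   → G = (-3, 41/6)

D = (-6, 47/3)
G = (-3, 41/6)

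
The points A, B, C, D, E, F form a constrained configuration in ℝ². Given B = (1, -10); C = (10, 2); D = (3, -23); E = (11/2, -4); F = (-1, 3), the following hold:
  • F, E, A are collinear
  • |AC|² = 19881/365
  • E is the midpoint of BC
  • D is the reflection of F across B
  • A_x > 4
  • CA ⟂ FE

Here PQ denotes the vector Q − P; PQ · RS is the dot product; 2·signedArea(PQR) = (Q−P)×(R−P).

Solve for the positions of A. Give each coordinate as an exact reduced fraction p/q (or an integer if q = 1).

1. A_x = 1676/365  [F, E, A are collinear ∩ CA ⟂ FE]
2. A_y = -1103/365  [F, E, A are collinear ∩ CA ⟂ FE]
   → A = (1676/365, -1103/365)

A = (1676/365, -1103/365)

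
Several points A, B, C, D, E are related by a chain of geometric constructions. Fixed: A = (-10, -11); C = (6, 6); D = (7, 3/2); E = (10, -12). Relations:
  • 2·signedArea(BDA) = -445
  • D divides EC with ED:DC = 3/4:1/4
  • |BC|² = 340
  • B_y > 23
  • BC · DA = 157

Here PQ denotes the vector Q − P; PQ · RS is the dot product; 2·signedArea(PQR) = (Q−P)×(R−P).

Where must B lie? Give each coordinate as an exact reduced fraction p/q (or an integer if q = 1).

1. B_x = 2  [2·signedArea(BDA) = -445 ∩ BC · DA = 157]
2. B_y = 24  [2·signedArea(BDA) = -445 ∩ BC · DA = 157]
   → B = (2, 24)

B = (2, 24)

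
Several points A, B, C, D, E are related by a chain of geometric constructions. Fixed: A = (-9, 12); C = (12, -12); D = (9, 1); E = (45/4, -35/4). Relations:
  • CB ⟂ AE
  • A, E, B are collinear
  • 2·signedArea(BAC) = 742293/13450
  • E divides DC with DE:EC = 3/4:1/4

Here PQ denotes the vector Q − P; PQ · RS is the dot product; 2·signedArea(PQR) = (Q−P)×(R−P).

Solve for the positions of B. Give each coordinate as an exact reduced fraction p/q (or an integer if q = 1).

B = (178083/13450, -145119/13450)

1. B_x = 178083/13450  [A, E, B are collinear ∩ CB ⟂ AE]
2. B_y = -145119/13450  [A, E, B are collinear ∩ CB ⟂ AE]
   → B = (178083/13450, -145119/13450)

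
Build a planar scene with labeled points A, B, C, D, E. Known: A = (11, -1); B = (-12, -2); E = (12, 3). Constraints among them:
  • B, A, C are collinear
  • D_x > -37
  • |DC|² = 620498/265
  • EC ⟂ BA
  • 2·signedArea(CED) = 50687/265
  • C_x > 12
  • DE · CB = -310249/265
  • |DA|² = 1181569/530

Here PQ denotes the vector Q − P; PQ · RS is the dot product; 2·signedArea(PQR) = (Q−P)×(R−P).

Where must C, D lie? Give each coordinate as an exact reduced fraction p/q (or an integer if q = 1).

1. C_x = 6451/530  [B, A, C are collinear ∩ EC ⟂ BA]
2. C_y = -503/530  [B, A, C are collinear ∩ EC ⟂ BA]
   → C = (6451/530, -503/530)
3. D_x = -19171/530  [line 12811/530·x + 557/530·y + 93019/106 = 0 ∩ |DA|² = 1181569/530]
4. D_y = -1617/530  [line 12811/530·x + 557/530·y + 93019/106 = 0 ∩ |DA|² = 1181569/530]
   → D = (-19171/530, -1617/530)

C = (6451/530, -503/530)
D = (-19171/530, -1617/530)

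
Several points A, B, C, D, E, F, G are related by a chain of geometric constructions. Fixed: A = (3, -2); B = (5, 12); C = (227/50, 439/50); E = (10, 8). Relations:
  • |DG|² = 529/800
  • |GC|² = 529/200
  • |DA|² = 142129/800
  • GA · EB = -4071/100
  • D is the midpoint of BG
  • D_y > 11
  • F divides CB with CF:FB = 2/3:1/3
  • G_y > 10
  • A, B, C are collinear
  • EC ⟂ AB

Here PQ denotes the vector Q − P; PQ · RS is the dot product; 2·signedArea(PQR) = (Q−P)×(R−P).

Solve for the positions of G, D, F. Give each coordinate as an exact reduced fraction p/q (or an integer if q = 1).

D = (977/200, 2239/200)
F = (727/150, 1639/150)
G = (477/100, 1039/100)

1. G_x = 477/100  [line 5·x + -4·y + 1771/100 = 0 ∩ |GC|² = 529/200]
2. G_y = 1039/100  [line 5·x + -4·y + 1771/100 = 0 ∩ |GC|² = 529/200]
   → G = (477/100, 1039/100)
3. D_x = 977/200  [D is the midpoint of BG]
4. D_y = 2239/200  [D is the midpoint of BG]
   → D = (977/200, 2239/200)
5. F_x = 727/150  [F divides CB with CF:FB = 2/3:1/3]
6. F_y = 1639/150  [F divides CB with CF:FB = 2/3:1/3]
   → F = (727/150, 1639/150)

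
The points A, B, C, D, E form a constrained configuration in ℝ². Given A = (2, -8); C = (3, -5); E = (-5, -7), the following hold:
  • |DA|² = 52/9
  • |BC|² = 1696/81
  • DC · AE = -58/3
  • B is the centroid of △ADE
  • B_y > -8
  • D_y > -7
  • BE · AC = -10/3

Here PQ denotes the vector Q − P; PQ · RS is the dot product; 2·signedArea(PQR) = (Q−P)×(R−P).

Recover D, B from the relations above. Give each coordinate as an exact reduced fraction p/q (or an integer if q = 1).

B = (-1, -65/9)
D = (0, -20/3)

1. D_x = 0  [line 7·x + -1·y + -20/3 = 0 ∩ |DA|² = 52/9]
2. D_y = -20/3  [line 7·x + -1·y + -20/3 = 0 ∩ |DA|² = 52/9]
   → D = (0, -20/3)
3. B_x = -1  [B is the centroid of △ADE]
4. B_y = -65/9  [B is the centroid of △ADE]
   → B = (-1, -65/9)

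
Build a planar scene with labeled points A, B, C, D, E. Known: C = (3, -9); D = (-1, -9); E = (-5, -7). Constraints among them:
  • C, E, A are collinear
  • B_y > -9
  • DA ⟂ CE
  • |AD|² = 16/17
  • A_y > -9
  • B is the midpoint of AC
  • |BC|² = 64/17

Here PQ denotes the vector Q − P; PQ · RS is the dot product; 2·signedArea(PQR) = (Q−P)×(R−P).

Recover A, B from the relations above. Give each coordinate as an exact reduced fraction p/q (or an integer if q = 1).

A = (-13/17, -137/17)
B = (19/17, -145/17)

1. A_x = -13/17  [C, E, A are collinear ∩ DA ⟂ CE]
2. A_y = -137/17  [C, E, A are collinear ∩ DA ⟂ CE]
   → A = (-13/17, -137/17)
3. B_x = 19/17  [B is the midpoint of AC]
4. B_y = -145/17  [B is the midpoint of AC]
   → B = (19/17, -145/17)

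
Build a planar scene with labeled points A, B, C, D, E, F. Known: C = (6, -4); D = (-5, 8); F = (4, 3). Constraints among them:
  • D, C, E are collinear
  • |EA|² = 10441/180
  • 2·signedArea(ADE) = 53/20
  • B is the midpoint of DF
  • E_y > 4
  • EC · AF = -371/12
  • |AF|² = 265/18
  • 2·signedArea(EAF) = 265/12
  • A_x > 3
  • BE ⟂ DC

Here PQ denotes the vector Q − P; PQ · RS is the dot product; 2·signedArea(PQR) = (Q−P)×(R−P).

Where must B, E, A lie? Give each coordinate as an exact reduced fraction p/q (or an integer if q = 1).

1. B_x = -1/2  [B is the midpoint of DF]
2. B_y = 11/2  [B is the midpoint of DF]
   → B = (-1/2, 11/2)
3. E_x = -17/10  [D, C, E are collinear ∩ BE ⟂ DC]
4. E_y = 22/5  [D, C, E are collinear ∩ BE ⟂ DC]
   → E = (-17/10, 22/5)
5. A_x = 23/6  [2·signedArea(ADE) = 53/20 ∩ 2·signedArea(EAF) = 265/12]
6. A_y = -5/6  [2·signedArea(ADE) = 53/20 ∩ 2·signedArea(EAF) = 265/12]
   → A = (23/6, -5/6)

A = (23/6, -5/6)
B = (-1/2, 11/2)
E = (-17/10, 22/5)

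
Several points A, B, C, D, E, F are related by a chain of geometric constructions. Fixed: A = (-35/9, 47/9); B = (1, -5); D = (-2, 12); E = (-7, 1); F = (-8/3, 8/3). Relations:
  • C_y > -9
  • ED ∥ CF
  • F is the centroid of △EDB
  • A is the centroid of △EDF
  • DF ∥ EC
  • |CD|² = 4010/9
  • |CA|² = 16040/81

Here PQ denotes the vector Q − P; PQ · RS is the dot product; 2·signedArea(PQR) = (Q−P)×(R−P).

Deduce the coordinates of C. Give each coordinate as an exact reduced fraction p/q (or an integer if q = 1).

C = (-23/3, -25/3)

1. C_x = -23/3  [ED ∥ CF ∩ DF ∥ EC]
2. C_y = -25/3  [ED ∥ CF ∩ DF ∥ EC]
   → C = (-23/3, -25/3)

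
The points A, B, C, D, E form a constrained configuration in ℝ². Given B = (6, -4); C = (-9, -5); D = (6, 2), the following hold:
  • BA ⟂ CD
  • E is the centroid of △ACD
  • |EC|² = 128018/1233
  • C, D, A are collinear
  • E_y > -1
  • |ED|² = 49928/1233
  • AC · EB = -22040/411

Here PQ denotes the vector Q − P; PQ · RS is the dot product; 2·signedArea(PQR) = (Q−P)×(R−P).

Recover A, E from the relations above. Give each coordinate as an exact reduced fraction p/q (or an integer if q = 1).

1. A_x = 507/137  [C, D, A are collinear ∩ BA ⟂ CD]
2. A_y = 127/137  [C, D, A are collinear ∩ BA ⟂ CD]
   → A = (507/137, 127/137)
3. E_x = 32/137  [E is the centroid of △ACD]
4. E_y = -284/411  [E is the centroid of △ACD]
   → E = (32/137, -284/411)

A = (507/137, 127/137)
E = (32/137, -284/411)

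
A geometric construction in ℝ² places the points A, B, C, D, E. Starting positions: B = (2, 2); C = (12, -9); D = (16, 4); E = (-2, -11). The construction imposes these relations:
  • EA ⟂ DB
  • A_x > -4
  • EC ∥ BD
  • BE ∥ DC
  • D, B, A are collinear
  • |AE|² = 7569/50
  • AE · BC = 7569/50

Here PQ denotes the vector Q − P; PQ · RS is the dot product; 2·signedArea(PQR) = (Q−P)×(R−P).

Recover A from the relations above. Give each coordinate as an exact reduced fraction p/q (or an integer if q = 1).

1. A_x = -187/50  [D, B, A are collinear ∩ EA ⟂ DB]
2. A_y = 59/50  [D, B, A are collinear ∩ EA ⟂ DB]
   → A = (-187/50, 59/50)

A = (-187/50, 59/50)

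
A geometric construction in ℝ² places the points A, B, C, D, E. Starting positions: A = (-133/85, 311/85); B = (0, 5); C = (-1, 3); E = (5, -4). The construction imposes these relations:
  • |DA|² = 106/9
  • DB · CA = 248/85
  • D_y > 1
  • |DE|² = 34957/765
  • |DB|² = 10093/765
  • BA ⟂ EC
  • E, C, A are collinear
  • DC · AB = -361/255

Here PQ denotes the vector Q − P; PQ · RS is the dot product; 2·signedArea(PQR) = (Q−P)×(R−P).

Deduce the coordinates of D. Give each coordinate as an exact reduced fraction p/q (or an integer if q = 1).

D = (292/255, 132/85)

1. D_x = 292/255  [DB · CA = 248/85 ∩ DC · AB = -361/255]
2. D_y = 132/85  [DB · CA = 248/85 ∩ DC · AB = -361/255]
   → D = (292/255, 132/85)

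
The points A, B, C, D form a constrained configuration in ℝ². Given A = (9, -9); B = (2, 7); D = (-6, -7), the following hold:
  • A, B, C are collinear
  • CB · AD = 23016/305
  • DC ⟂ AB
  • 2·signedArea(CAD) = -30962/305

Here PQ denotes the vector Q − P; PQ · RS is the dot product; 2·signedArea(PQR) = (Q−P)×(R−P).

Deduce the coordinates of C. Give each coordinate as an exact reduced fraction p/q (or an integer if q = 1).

C = (1786/305, -553/305)

1. C_x = 1786/305  [A, B, C are collinear ∩ DC ⟂ AB]
2. C_y = -553/305  [A, B, C are collinear ∩ DC ⟂ AB]
   → C = (1786/305, -553/305)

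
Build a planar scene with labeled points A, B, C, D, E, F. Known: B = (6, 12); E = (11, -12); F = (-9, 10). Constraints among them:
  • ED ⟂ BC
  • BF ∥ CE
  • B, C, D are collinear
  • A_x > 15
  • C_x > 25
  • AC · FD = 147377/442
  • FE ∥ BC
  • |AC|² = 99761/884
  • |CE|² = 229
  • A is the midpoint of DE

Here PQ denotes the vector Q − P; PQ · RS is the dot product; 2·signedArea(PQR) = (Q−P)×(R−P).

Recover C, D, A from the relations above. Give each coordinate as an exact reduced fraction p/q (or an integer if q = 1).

1. C_x = 26  [BF ∥ CE ∩ FE ∥ BC]
2. C_y = -10  [BF ∥ CE ∩ FE ∥ BC]
   → C = (26, -10)
3. D_x = 4466/221  [B, C, D are collinear ∩ ED ⟂ BC]
4. D_y = -802/221  [B, C, D are collinear ∩ ED ⟂ BC]
   → D = (4466/221, -802/221)
5. A_x = 6897/442  [A is the midpoint of DE]
6. A_y = -1727/221  [A is the midpoint of DE]
   → A = (6897/442, -1727/221)

A = (6897/442, -1727/221)
C = (26, -10)
D = (4466/221, -802/221)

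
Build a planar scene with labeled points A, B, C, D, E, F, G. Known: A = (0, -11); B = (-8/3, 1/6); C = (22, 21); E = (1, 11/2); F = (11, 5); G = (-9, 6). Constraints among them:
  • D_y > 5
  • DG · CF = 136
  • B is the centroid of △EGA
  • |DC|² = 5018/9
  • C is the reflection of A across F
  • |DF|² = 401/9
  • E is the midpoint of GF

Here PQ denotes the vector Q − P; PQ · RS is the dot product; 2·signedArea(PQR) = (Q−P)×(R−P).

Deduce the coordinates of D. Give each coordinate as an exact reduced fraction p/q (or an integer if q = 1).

D = (13/3, 16/3)

1. D_x = 13/3  [line 11·x + 16·y + -133 = 0 ∩ |DF|² = 401/9]
2. D_y = 16/3  [line 11·x + 16·y + -133 = 0 ∩ |DF|² = 401/9]
   → D = (13/3, 16/3)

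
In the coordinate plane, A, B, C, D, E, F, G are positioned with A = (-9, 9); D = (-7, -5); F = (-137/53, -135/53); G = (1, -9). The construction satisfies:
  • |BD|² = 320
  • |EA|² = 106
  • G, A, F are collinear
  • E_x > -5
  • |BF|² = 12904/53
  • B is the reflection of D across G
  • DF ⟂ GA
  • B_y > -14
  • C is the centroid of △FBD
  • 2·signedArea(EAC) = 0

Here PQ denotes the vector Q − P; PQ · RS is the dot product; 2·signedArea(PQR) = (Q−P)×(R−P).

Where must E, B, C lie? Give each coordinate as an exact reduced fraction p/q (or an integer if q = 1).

1. B_x = 9  [B is the reflection of D across G]
2. B_y = -13  [B is the reflection of D across G]
   → B = (9, -13)
3. C_x = -31/159  [C is the centroid of △FBD]
4. C_y = -363/53  [C is the centroid of △FBD]
   → C = (-31/159, -363/53)
5. E_x = -4  [line 840/53·x + 1400/159·y + 3360/53 = 0 ∩ |EA|² = 106]
6. E_y = 0  [line 840/53·x + 1400/159·y + 3360/53 = 0 ∩ |EA|² = 106]
   → E = (-4, 0)

B = (9, -13)
C = (-31/159, -363/53)
E = (-4, 0)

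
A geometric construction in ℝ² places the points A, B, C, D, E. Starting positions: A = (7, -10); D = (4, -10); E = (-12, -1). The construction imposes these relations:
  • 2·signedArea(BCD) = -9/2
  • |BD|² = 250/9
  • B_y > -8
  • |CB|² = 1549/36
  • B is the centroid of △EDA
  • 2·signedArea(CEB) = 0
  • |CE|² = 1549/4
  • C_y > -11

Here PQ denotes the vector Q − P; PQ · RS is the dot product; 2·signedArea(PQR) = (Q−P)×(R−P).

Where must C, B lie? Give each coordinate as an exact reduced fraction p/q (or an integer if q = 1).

B = (-1/3, -7)
C = (11/2, -10)

1. B_x = -1/3  [B is the centroid of △EDA]
2. B_y = -7  [B is the centroid of △EDA]
   → B = (-1/3, -7)
3. C_x = 11/2  [2·signedArea(CEB) = 0 ∩ 2·signedArea(BCD) = -9/2]
4. C_y = -10  [2·signedArea(CEB) = 0 ∩ 2·signedArea(BCD) = -9/2]
   → C = (11/2, -10)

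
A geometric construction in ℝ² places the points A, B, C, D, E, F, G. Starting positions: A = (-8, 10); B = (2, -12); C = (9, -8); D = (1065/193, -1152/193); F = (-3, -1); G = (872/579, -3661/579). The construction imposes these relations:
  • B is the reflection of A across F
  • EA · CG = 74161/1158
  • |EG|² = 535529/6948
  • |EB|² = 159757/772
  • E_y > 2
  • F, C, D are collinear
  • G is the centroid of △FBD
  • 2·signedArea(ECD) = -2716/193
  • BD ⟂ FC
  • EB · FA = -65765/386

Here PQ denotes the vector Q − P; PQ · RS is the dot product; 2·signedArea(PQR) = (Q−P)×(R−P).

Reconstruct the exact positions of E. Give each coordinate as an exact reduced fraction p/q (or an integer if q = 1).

E = (-479/386, 389/193)

1. E_x = -479/386  [EB · FA = -65765/386 ∩ EA · CG = 74161/1158]
2. E_y = 389/193  [EB · FA = -65765/386 ∩ EA · CG = 74161/1158]
   → E = (-479/386, 389/193)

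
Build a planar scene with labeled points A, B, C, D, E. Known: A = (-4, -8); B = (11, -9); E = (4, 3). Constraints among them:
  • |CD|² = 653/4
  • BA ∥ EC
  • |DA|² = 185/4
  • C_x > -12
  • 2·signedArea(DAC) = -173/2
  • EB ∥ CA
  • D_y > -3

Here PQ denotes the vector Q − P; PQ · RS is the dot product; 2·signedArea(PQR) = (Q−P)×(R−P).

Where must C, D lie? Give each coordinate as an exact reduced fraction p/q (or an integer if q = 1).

1. C_x = -11  [EB ∥ CA ∩ BA ∥ EC]
2. C_y = 4  [EB ∥ CA ∩ BA ∥ EC]
   → C = (-11, 4)
3. D_x = 0  [line -12·x + -7·y + -35/2 = 0 ∩ |DA|² = 185/4]
4. D_y = -5/2  [line -12·x + -7·y + -35/2 = 0 ∩ |DA|² = 185/4]
   → D = (0, -5/2)

C = (-11, 4)
D = (0, -5/2)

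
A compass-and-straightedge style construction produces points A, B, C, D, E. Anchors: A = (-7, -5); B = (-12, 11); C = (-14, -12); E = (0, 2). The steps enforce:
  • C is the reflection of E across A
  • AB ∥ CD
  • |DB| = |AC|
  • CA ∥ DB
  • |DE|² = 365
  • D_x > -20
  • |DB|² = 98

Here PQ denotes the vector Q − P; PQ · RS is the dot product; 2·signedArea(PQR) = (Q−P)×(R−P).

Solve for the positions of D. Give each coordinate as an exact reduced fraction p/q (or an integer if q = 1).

D = (-19, 4)

1. D_x = -19  [CA ∥ DB ∩ AB ∥ CD]
2. D_y = 4  [CA ∥ DB ∩ AB ∥ CD]
   → D = (-19, 4)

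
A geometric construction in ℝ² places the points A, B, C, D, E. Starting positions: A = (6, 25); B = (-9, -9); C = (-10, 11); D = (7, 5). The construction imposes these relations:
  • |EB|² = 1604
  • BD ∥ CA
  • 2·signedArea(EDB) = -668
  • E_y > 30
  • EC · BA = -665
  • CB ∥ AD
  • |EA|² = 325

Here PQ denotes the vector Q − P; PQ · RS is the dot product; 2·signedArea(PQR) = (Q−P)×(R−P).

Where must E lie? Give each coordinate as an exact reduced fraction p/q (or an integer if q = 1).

1. E_x = -11  [EC · BA = -665 ∩ 2·signedArea(EDB) = -668]
2. E_y = 31  [EC · BA = -665 ∩ 2·signedArea(EDB) = -668]
   → E = (-11, 31)

E = (-11, 31)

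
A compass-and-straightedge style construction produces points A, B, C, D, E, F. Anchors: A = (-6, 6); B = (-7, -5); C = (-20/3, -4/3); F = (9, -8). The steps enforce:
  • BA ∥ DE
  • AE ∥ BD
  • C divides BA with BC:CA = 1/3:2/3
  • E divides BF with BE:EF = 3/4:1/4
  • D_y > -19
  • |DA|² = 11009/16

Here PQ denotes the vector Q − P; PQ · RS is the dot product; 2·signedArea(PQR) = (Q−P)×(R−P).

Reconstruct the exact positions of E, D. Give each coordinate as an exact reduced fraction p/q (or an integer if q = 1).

D = (4, -73/4)
E = (5, -29/4)

1. E_x = 5  [E divides BF with BE:EF = 3/4:1/4]
2. E_y = -29/4  [E divides BF with BE:EF = 3/4:1/4]
   → E = (5, -29/4)
3. D_x = 4  [BA ∥ DE ∩ AE ∥ BD]
4. D_y = -73/4  [BA ∥ DE ∩ AE ∥ BD]
   → D = (4, -73/4)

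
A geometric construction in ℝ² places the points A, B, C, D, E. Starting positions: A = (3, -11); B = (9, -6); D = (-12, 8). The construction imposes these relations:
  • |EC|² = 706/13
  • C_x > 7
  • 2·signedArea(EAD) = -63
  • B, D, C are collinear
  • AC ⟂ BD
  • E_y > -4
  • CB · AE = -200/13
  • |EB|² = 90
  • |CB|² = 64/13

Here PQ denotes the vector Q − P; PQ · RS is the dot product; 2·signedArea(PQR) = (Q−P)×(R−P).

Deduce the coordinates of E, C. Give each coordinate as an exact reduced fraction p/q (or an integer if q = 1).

C = (93/13, -62/13)
E = (0, -3)

1. E_x = 0  [line -19·x + -15·y + -45 = 0 ∩ |EB|² = 90]
2. E_y = -3  [line -19·x + -15·y + -45 = 0 ∩ |EB|² = 90]
   → E = (0, -3)
3. C_x = 93/13  [B, D, C are collinear ∩ AC ⟂ BD]
4. C_y = -62/13  [B, D, C are collinear ∩ AC ⟂ BD]
   → C = (93/13, -62/13)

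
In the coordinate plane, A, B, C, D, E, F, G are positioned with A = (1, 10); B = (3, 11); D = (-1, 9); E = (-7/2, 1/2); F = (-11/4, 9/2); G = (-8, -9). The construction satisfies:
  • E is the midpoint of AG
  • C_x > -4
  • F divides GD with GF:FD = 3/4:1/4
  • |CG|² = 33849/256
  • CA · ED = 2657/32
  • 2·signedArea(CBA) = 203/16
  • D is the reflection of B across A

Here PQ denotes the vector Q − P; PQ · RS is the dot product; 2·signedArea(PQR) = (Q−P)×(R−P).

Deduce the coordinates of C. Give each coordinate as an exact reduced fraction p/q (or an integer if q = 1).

C = (-53/16, 3/2)

1. C_x = -53/16  [2·signedArea(CBA) = 203/16 ∩ CA · ED = 2657/32]
2. C_y = 3/2  [2·signedArea(CBA) = 203/16 ∩ CA · ED = 2657/32]
   → C = (-53/16, 3/2)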